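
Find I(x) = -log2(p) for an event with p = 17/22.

Information content I(x) = -log₂(p(x))
I = -log₂(17/22) = -log₂(0.7727)
I = 0.3720 bits


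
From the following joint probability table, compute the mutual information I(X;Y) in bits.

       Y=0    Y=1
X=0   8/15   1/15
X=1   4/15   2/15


H(X) = 0.9710, H(Y) = 0.7219, H(X,Y) = 1.6402
I(X;Y) = H(X) + H(Y) - H(X,Y) = 0.0527 bits


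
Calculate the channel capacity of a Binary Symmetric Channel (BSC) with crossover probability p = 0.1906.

For BSC with error probability p:
C = 1 - H(p) where H(p) is binary entropy
H(0.1906) = -0.1906 × log₂(0.1906) - 0.8094 × log₂(0.8094)
H(p) = 0.7027
C = 1 - 0.7027 = 0.2973 bits/use


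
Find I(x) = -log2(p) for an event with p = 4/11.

Information content I(x) = -log₂(p(x))
I = -log₂(4/11) = -log₂(0.3636)
I = 1.4594 bits


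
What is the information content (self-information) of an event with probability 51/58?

Information content I(x) = -log₂(p(x))
I = -log₂(51/58) = -log₂(0.8793)
I = 0.1856 bits


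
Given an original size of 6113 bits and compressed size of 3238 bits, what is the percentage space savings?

Space savings = (1 - Compressed/Original) × 100%
= (1 - 3238/6113) × 100%
= 47.03%


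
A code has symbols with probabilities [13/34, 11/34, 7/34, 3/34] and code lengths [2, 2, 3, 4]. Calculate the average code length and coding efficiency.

Average length L = Σ p_i × l_i = 2.3824 bits
Entropy H = 1.8355 bits
Efficiency η = H/L × 100% = 77.05%


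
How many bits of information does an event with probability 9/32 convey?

Information content I(x) = -log₂(p(x))
I = -log₂(9/32) = -log₂(0.2812)
I = 1.8301 bits


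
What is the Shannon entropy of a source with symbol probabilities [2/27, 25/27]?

H(X) = -Σ p(x) log₂ p(x)
  -2/27 × log₂(2/27) = 0.2781
  -25/27 × log₂(25/27) = 0.1028
H(X) = 0.3809 bits


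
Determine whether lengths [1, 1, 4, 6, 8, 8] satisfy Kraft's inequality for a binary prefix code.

Kraft inequality: Σ 2^(-l_i) ≤ 1 for prefix-free code
Calculating: 2^(-1) + 2^(-1) + 2^(-4) + 2^(-6) + 2^(-8) + 2^(-8)
= 0.5 + 0.5 + 0.0625 + 0.015625 + 0.00390625 + 0.00390625
= 1.0859
Since 1.0859 > 1, prefix-free code does not exist


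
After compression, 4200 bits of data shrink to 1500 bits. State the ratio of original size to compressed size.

Compression ratio = Original / Compressed
= 4200 / 1500 = 2.80:1


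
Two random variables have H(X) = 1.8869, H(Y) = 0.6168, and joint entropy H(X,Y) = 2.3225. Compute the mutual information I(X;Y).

I(X;Y) = H(X) + H(Y) - H(X,Y)
I(X;Y) = 1.8869 + 0.6168 - 2.3225 = 0.1812 bits


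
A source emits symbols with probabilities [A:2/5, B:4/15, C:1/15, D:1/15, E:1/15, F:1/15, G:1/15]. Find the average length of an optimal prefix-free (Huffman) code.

Huffman tree construction:
Combine smallest probabilities repeatedly
Resulting codes:
  A: 0 (length 1)
  B: 10 (length 2)
  C: 11110 (length 5)
  D: 11111 (length 5)
  E: 1100 (length 4)
  F: 1101 (length 4)
  G: 1110 (length 4)
Average length = Σ p(s) × length(s) = 2.4000 bits


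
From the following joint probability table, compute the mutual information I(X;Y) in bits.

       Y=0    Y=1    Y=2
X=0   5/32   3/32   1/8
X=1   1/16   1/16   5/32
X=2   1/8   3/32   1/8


H(X) = 1.5749, H(Y) = 1.5575, H(X,Y) = 3.1022
I(X;Y) = H(X) + H(Y) - H(X,Y) = 0.0302 bits


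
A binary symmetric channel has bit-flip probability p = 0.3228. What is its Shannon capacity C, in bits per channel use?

For BSC with error probability p:
C = 1 - H(p) where H(p) is binary entropy
H(0.3228) = -0.3228 × log₂(0.3228) - 0.6772 × log₂(0.6772)
H(p) = 0.9074
C = 1 - 0.9074 = 0.0926 bits/use


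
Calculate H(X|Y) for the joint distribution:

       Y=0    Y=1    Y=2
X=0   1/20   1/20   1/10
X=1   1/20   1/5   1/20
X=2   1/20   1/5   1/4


H(X|Y) = Σ_y p(y) H(X|Y=y)
  p(Y=0) = 3/20, H(X|Y=0) = 1.5850
  p(Y=1) = 9/20, H(X|Y=1) = 1.3921
  p(Y=2) = 2/5, H(X|Y=2) = 1.2988
H(X|Y) = 0.1500×1.5850 + 0.4500×1.3921 + 0.4000×1.2988 = 1.3837 bits


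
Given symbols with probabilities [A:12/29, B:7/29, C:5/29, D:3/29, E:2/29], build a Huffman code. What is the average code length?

Huffman tree construction:
Combine smallest probabilities repeatedly
Resulting codes:
  A: 0 (length 1)
  B: 10 (length 2)
  C: 110 (length 3)
  D: 1111 (length 4)
  E: 1110 (length 4)
Average length = Σ p(s) × length(s) = 2.1034 bits


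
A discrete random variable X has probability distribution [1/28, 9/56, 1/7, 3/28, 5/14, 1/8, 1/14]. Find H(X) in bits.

H(X) = -Σ p(x) log₂ p(x)
  -1/28 × log₂(1/28) = 0.1717
  -9/56 × log₂(9/56) = 0.4239
  -1/7 × log₂(1/7) = 0.4011
  -3/28 × log₂(3/28) = 0.3453
  -5/14 × log₂(5/14) = 0.5305
  -1/8 × log₂(1/8) = 0.3750
  -1/14 × log₂(1/14) = 0.2720
H(X) = 2.5193 bits


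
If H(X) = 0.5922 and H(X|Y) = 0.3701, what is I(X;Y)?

I(X;Y) = H(X) - H(X|Y)
I(X;Y) = 0.5922 - 0.3701 = 0.2221 bits


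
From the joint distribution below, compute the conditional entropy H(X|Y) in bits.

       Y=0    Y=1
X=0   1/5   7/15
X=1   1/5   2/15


H(X|Y) = Σ_y p(y) H(X|Y=y)
  p(Y=0) = 2/5, H(X|Y=0) = 1.0000
  p(Y=1) = 3/5, H(X|Y=1) = 0.7642
H(X|Y) = 0.4000×1.0000 + 0.6000×0.7642 = 0.8585 bits


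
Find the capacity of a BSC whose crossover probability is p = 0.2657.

For BSC with error probability p:
C = 1 - H(p) where H(p) is binary entropy
H(0.2657) = -0.2657 × log₂(0.2657) - 0.7343 × log₂(0.7343)
H(p) = 0.8352
C = 1 - 0.8352 = 0.1648 bits/use


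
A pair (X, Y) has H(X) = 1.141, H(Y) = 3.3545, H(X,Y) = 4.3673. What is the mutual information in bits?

I(X;Y) = H(X) + H(Y) - H(X,Y)
I(X;Y) = 1.141 + 3.3545 - 4.3673 = 0.1282 bits


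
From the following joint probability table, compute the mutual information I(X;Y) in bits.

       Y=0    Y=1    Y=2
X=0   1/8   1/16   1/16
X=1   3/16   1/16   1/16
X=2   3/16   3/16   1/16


H(X) = 1.5462, H(Y) = 1.4772, H(X,Y) = 2.9835
I(X;Y) = H(X) + H(Y) - H(X,Y) = 0.0399 bits


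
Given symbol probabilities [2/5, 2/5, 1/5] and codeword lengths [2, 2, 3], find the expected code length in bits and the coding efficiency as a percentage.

Average length L = Σ p_i × l_i = 2.2000 bits
Entropy H = 1.5219 bits
Efficiency η = H/L × 100% = 69.18%


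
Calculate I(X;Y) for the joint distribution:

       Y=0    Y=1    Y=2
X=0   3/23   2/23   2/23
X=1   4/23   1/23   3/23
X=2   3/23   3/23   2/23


H(X) = 1.5822, H(Y) = 1.5505, H(X,Y) = 3.0879
I(X;Y) = H(X) + H(Y) - H(X,Y) = 0.0448 bits


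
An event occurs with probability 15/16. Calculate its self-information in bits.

Information content I(x) = -log₂(p(x))
I = -log₂(15/16) = -log₂(0.9375)
I = 0.0931 bits


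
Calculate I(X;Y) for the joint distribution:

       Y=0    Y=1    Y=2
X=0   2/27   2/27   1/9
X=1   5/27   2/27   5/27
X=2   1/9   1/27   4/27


H(X) = 1.5448, H(Y) = 1.5012, H(X,Y) = 3.0242
I(X;Y) = H(X) + H(Y) - H(X,Y) = 0.0219 bits


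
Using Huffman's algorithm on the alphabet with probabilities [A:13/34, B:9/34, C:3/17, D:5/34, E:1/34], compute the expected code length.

Huffman tree construction:
Combine smallest probabilities repeatedly
Resulting codes:
  A: 0 (length 1)
  B: 10 (length 2)
  C: 110 (length 3)
  D: 1111 (length 4)
  E: 1110 (length 4)
Average length = Σ p(s) × length(s) = 2.1471 bits


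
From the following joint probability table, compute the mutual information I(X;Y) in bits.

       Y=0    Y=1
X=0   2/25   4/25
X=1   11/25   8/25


H(X) = 0.7950, H(Y) = 0.9988, H(X,Y) = 1.7617
I(X;Y) = H(X) + H(Y) - H(X,Y) = 0.0322 bits


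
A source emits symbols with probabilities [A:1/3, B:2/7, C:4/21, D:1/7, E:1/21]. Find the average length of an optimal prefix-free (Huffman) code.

Huffman tree construction:
Combine smallest probabilities repeatedly
Resulting codes:
  A: 11 (length 2)
  B: 10 (length 2)
  C: 00 (length 2)
  D: 011 (length 3)
  E: 010 (length 3)
Average length = Σ p(s) × length(s) = 2.1905 bits


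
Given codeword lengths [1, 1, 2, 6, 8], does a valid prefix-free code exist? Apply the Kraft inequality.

Kraft inequality: Σ 2^(-l_i) ≤ 1 for prefix-free code
Calculating: 2^(-1) + 2^(-1) + 2^(-2) + 2^(-6) + 2^(-8)
= 0.5 + 0.5 + 0.25 + 0.015625 + 0.00390625
= 1.2695
Since 1.2695 > 1, prefix-free code does not exist


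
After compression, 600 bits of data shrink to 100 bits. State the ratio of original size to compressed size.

Compression ratio = Original / Compressed
= 600 / 100 = 6.00:1


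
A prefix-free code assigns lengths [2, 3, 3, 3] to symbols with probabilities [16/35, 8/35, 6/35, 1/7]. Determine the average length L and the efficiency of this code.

Average length L = Σ p_i × l_i = 2.5429 bits
Entropy H = 1.8402 bits
Efficiency η = H/L × 100% = 72.37%


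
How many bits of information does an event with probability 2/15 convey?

Information content I(x) = -log₂(p(x))
I = -log₂(2/15) = -log₂(0.1333)
I = 2.9069 bits


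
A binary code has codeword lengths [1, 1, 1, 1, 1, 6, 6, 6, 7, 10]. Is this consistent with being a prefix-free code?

Kraft inequality: Σ 2^(-l_i) ≤ 1 for prefix-free code
Calculating: 2^(-1) + 2^(-1) + 2^(-1) + 2^(-1) + 2^(-1) + 2^(-6) + 2^(-6) + 2^(-6) + 2^(-7) + 2^(-10)
= 0.5 + 0.5 + 0.5 + 0.5 + 0.5 + 0.015625 + 0.015625 + 0.015625 + 0.0078125 + 0.0009765625
= 2.5557
Since 2.5557 > 1, prefix-free code does not exist


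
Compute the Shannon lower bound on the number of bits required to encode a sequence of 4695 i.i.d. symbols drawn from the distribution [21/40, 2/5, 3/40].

Entropy H = 1.2971 bits/symbol
Minimum bits = H × n = 1.2971 × 4695
= 6089.83 bits


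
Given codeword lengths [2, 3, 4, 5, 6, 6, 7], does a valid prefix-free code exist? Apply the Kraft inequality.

Kraft inequality: Σ 2^(-l_i) ≤ 1 for prefix-free code
Calculating: 2^(-2) + 2^(-3) + 2^(-4) + 2^(-5) + 2^(-6) + 2^(-6) + 2^(-7)
= 0.25 + 0.125 + 0.0625 + 0.03125 + 0.015625 + 0.015625 + 0.0078125
= 0.5078
Since 0.5078 ≤ 1, prefix-free code exists


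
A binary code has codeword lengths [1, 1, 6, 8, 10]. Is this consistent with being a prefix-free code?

Kraft inequality: Σ 2^(-l_i) ≤ 1 for prefix-free code
Calculating: 2^(-1) + 2^(-1) + 2^(-6) + 2^(-8) + 2^(-10)
= 0.5 + 0.5 + 0.015625 + 0.00390625 + 0.0009765625
= 1.0205
Since 1.0205 > 1, prefix-free code does not exist


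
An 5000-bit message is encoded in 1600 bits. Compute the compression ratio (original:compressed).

Compression ratio = Original / Compressed
= 5000 / 1600 = 3.12:1


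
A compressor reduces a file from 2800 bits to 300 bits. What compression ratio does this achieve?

Compression ratio = Original / Compressed
= 2800 / 300 = 9.33:1


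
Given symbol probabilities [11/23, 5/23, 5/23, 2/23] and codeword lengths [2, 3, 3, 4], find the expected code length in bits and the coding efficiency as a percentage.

Average length L = Σ p_i × l_i = 2.6087 bits
Entropy H = 1.7726 bits
Efficiency η = H/L × 100% = 67.95%


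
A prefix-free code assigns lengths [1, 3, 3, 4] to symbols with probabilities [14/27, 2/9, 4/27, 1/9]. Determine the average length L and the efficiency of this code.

Average length L = Σ p_i × l_i = 2.0741 bits
Entropy H = 1.7339 bits
Efficiency η = H/L × 100% = 83.60%


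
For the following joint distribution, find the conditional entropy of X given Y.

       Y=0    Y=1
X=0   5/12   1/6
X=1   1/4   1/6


H(X|Y) = Σ_y p(y) H(X|Y=y)
  p(Y=0) = 2/3, H(X|Y=0) = 0.9544
  p(Y=1) = 1/3, H(X|Y=1) = 1.0000
H(X|Y) = 0.6667×0.9544 + 0.3333×1.0000 = 0.9696 bits


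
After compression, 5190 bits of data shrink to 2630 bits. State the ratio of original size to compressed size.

Compression ratio = Original / Compressed
= 5190 / 2630 = 1.97:1


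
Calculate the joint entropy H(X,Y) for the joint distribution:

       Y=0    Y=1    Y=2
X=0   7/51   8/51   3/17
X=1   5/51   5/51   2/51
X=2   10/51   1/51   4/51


H(X,Y) = -Σ p(x,y) log₂ p(x,y)
  p(0,0)=7/51: -0.1373 × log₂(0.1373) = 0.3932
  p(0,1)=8/51: -0.1569 × log₂(0.1569) = 0.4192
  p(0,2)=3/17: -0.1765 × log₂(0.1765) = 0.4416
  p(1,0)=5/51: -0.0980 × log₂(0.0980) = 0.3285
  p(1,1)=5/51: -0.0980 × log₂(0.0980) = 0.3285
  p(1,2)=2/51: -0.0392 × log₂(0.0392) = 0.1832
  p(2,0)=10/51: -0.1961 × log₂(0.1961) = 0.4609
  p(2,1)=1/51: -0.0196 × log₂(0.0196) = 0.1112
  p(2,2)=4/51: -0.0784 × log₂(0.0784) = 0.2880
H(X,Y) = 2.9544 bits


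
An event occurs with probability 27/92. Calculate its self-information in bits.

Information content I(x) = -log₂(p(x))
I = -log₂(27/92) = -log₂(0.2935)
I = 1.7687 bits


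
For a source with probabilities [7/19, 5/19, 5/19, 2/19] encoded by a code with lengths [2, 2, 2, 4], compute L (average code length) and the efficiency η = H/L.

Average length L = Σ p_i × l_i = 2.2105 bits
Entropy H = 1.8863 bits
Efficiency η = H/L × 100% = 85.33%


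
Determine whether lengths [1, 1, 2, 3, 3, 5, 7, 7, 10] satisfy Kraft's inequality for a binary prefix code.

Kraft inequality: Σ 2^(-l_i) ≤ 1 for prefix-free code
Calculating: 2^(-1) + 2^(-1) + 2^(-2) + 2^(-3) + 2^(-3) + 2^(-5) + 2^(-7) + 2^(-7) + 2^(-10)
= 0.5 + 0.5 + 0.25 + 0.125 + 0.125 + 0.03125 + 0.0078125 + 0.0078125 + 0.0009765625
= 1.5479
Since 1.5479 > 1, prefix-free code does not exist


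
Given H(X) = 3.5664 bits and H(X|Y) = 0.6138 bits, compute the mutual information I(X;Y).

I(X;Y) = H(X) - H(X|Y)
I(X;Y) = 3.5664 - 0.6138 = 2.9526 bits


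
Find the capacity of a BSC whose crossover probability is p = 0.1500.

For BSC with error probability p:
C = 1 - H(p) where H(p) is binary entropy
H(0.1500) = -0.1500 × log₂(0.1500) - 0.8500 × log₂(0.8500)
H(p) = 0.6098
C = 1 - 0.6098 = 0.3902 bits/use


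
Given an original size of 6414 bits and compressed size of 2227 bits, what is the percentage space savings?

Space savings = (1 - Compressed/Original) × 100%
= (1 - 2227/6414) × 100%
= 65.28%


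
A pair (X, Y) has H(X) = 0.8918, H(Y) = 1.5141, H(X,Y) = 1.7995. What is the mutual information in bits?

I(X;Y) = H(X) + H(Y) - H(X,Y)
I(X;Y) = 0.8918 + 1.5141 - 1.7995 = 0.6064 bits


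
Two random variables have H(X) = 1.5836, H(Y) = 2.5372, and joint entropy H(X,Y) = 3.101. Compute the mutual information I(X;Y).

I(X;Y) = H(X) + H(Y) - H(X,Y)
I(X;Y) = 1.5836 + 2.5372 - 3.101 = 1.0198 bits


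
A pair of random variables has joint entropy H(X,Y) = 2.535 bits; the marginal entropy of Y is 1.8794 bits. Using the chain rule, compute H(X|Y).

Chain rule: H(X,Y) = H(X|Y) + H(Y)
H(X|Y) = H(X,Y) - H(Y) = 2.535 - 1.8794 = 0.6556 bits


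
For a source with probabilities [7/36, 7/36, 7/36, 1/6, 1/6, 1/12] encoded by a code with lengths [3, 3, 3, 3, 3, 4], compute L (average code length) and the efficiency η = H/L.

Average length L = Σ p_i × l_i = 3.0833 bits
Entropy H = 2.5386 bits
Efficiency η = H/L × 100% = 82.33%


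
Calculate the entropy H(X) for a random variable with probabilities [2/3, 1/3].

H(X) = -Σ p(x) log₂ p(x)
  -2/3 × log₂(2/3) = 0.3900
  -1/3 × log₂(1/3) = 0.5283
H(X) = 0.9183 bits


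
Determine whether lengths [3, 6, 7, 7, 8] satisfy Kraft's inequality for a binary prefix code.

Kraft inequality: Σ 2^(-l_i) ≤ 1 for prefix-free code
Calculating: 2^(-3) + 2^(-6) + 2^(-7) + 2^(-7) + 2^(-8)
= 0.125 + 0.015625 + 0.0078125 + 0.0078125 + 0.00390625
= 0.1602
Since 0.1602 ≤ 1, prefix-free code exists


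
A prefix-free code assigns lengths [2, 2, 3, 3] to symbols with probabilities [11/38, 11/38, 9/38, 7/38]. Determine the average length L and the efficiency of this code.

Average length L = Σ p_i × l_i = 2.4211 bits
Entropy H = 1.9772 bits
Efficiency η = H/L × 100% = 81.67%


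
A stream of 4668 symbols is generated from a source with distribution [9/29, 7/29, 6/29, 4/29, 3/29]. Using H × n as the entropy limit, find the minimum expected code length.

Entropy H = 2.2219 bits/symbol
Minimum bits = H × n = 2.2219 × 4668
= 10371.97 bits


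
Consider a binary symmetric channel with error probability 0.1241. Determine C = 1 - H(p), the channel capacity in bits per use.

For BSC with error probability p:
C = 1 - H(p) where H(p) is binary entropy
H(0.1241) = -0.1241 × log₂(0.1241) - 0.8759 × log₂(0.8759)
H(p) = 0.5410
C = 1 - 0.5410 = 0.4590 bits/use


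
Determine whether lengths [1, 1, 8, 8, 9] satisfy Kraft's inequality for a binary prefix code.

Kraft inequality: Σ 2^(-l_i) ≤ 1 for prefix-free code
Calculating: 2^(-1) + 2^(-1) + 2^(-8) + 2^(-8) + 2^(-9)
= 0.5 + 0.5 + 0.00390625 + 0.00390625 + 0.001953125
= 1.0098
Since 1.0098 > 1, prefix-free code does not exist


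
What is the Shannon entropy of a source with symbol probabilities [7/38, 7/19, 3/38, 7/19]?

H(X) = -Σ p(x) log₂ p(x)
  -7/38 × log₂(7/38) = 0.4496
  -7/19 × log₂(7/19) = 0.5307
  -3/38 × log₂(3/38) = 0.2892
  -7/19 × log₂(7/19) = 0.5307
H(X) = 1.8002 bits


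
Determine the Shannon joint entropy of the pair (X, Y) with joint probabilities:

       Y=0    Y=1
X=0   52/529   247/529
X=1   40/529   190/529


H(X,Y) = -Σ p(x,y) log₂ p(x,y)
  p(0,0)=52/529: -0.0983 × log₂(0.0983) = 0.3290
  p(0,1)=247/529: -0.4669 × log₂(0.4669) = 0.5130
  p(1,0)=40/529: -0.0756 × log₂(0.0756) = 0.2817
  p(1,1)=190/529: -0.3592 × log₂(0.3592) = 0.5306
H(X,Y) = 1.6543 bits


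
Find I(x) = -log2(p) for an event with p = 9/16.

Information content I(x) = -log₂(p(x))
I = -log₂(9/16) = -log₂(0.5625)
I = 0.8301 bits


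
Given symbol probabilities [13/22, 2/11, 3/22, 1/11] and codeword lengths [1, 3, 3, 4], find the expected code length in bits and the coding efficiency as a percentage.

Average length L = Σ p_i × l_i = 1.9091 bits
Entropy H = 1.6021 bits
Efficiency η = H/L × 100% = 83.92%


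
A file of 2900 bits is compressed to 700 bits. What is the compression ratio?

Compression ratio = Original / Compressed
= 2900 / 700 = 4.14:1


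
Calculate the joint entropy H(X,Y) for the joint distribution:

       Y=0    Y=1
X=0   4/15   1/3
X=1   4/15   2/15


H(X,Y) = -Σ p(x,y) log₂ p(x,y)
  p(0,0)=4/15: -0.2667 × log₂(0.2667) = 0.5085
  p(0,1)=1/3: -0.3333 × log₂(0.3333) = 0.5283
  p(1,0)=4/15: -0.2667 × log₂(0.2667) = 0.5085
  p(1,1)=2/15: -0.1333 × log₂(0.1333) = 0.3876
H(X,Y) = 1.9329 bits


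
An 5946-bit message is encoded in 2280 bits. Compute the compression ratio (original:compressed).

Compression ratio = Original / Compressed
= 5946 / 2280 = 2.61:1


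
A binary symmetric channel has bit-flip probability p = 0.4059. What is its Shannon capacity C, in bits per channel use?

For BSC with error probability p:
C = 1 - H(p) where H(p) is binary entropy
H(0.4059) = -0.4059 × log₂(0.4059) - 0.5941 × log₂(0.5941)
H(p) = 0.9743
C = 1 - 0.9743 = 0.0257 bits/use


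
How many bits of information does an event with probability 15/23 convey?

Information content I(x) = -log₂(p(x))
I = -log₂(15/23) = -log₂(0.6522)
I = 0.6167 bits


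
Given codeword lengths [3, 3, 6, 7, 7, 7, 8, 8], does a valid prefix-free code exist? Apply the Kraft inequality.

Kraft inequality: Σ 2^(-l_i) ≤ 1 for prefix-free code
Calculating: 2^(-3) + 2^(-3) + 2^(-6) + 2^(-7) + 2^(-7) + 2^(-7) + 2^(-8) + 2^(-8)
= 0.125 + 0.125 + 0.015625 + 0.0078125 + 0.0078125 + 0.0078125 + 0.00390625 + 0.00390625
= 0.2969
Since 0.2969 ≤ 1, prefix-free code exists


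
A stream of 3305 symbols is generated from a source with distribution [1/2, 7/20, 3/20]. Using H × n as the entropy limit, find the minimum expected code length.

Entropy H = 1.4406 bits/symbol
Minimum bits = H × n = 1.4406 × 3305
= 4761.33 bits


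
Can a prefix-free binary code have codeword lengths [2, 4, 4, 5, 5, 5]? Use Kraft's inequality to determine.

Kraft inequality: Σ 2^(-l_i) ≤ 1 for prefix-free code
Calculating: 2^(-2) + 2^(-4) + 2^(-4) + 2^(-5) + 2^(-5) + 2^(-5)
= 0.25 + 0.0625 + 0.0625 + 0.03125 + 0.03125 + 0.03125
= 0.4688
Since 0.4688 ≤ 1, prefix-free code exists


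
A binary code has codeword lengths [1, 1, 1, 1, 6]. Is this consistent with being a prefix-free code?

Kraft inequality: Σ 2^(-l_i) ≤ 1 for prefix-free code
Calculating: 2^(-1) + 2^(-1) + 2^(-1) + 2^(-1) + 2^(-6)
= 0.5 + 0.5 + 0.5 + 0.5 + 0.015625
= 2.0156
Since 2.0156 > 1, prefix-free code does not exist


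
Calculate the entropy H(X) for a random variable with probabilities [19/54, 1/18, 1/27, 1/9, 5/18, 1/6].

H(X) = -Σ p(x) log₂ p(x)
  -19/54 × log₂(19/54) = 0.5302
  -1/18 × log₂(1/18) = 0.2317
  -1/27 × log₂(1/27) = 0.1761
  -1/9 × log₂(1/9) = 0.3522
  -5/18 × log₂(5/18) = 0.5133
  -1/6 × log₂(1/6) = 0.4308
H(X) = 2.2344 bits


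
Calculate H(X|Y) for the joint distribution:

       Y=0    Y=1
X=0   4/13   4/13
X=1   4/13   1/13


H(X|Y) = Σ_y p(y) H(X|Y=y)
  p(Y=0) = 8/13, H(X|Y=0) = 1.0000
  p(Y=1) = 5/13, H(X|Y=1) = 0.7219
H(X|Y) = 0.6154×1.0000 + 0.3846×0.7219 = 0.8930 bits


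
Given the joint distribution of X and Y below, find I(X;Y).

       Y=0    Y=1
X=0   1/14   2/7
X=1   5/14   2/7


H(X) = 0.9403, H(Y) = 0.9852, H(X,Y) = 1.8352
I(X;Y) = H(X) + H(Y) - H(X,Y) = 0.0903 bits


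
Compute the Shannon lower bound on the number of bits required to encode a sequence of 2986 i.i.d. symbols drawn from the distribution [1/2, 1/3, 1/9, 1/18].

Entropy H = 1.6122 bits/symbol
Minimum bits = H × n = 1.6122 × 2986
= 4814.02 bits


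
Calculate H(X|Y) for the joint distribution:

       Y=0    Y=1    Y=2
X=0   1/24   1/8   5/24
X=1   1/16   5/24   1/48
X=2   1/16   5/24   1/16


H(X|Y) = Σ_y p(y) H(X|Y=y)
  p(Y=0) = 1/6, H(X|Y=0) = 1.5613
  p(Y=1) = 13/24, H(X|Y=1) = 1.5486
  p(Y=2) = 7/24, H(X|Y=2) = 1.0949
H(X|Y) = 0.1667×1.5613 + 0.5417×1.5486 + 0.2917×1.0949 = 1.4184 bits


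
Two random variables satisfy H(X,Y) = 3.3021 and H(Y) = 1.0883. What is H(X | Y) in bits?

Chain rule: H(X,Y) = H(X|Y) + H(Y)
H(X|Y) = H(X,Y) - H(Y) = 3.3021 - 1.0883 = 2.2138 bits


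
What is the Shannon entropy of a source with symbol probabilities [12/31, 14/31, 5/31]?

H(X) = -Σ p(x) log₂ p(x)
  -12/31 × log₂(12/31) = 0.5300
  -14/31 × log₂(14/31) = 0.5179
  -5/31 × log₂(5/31) = 0.4246
H(X) = 1.4725 bits


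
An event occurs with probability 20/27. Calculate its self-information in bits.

Information content I(x) = -log₂(p(x))
I = -log₂(20/27) = -log₂(0.7407)
I = 0.4330 bits


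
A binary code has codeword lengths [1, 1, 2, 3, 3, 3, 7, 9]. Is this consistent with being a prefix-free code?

Kraft inequality: Σ 2^(-l_i) ≤ 1 for prefix-free code
Calculating: 2^(-1) + 2^(-1) + 2^(-2) + 2^(-3) + 2^(-3) + 2^(-3) + 2^(-7) + 2^(-9)
= 0.5 + 0.5 + 0.25 + 0.125 + 0.125 + 0.125 + 0.0078125 + 0.001953125
= 1.6348
Since 1.6348 > 1, prefix-free code does not exist


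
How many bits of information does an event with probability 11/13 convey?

Information content I(x) = -log₂(p(x))
I = -log₂(11/13) = -log₂(0.8462)
I = 0.2410 bits


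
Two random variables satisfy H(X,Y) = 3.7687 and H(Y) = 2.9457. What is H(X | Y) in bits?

Chain rule: H(X,Y) = H(X|Y) + H(Y)
H(X|Y) = H(X,Y) - H(Y) = 3.7687 - 2.9457 = 0.823 bits


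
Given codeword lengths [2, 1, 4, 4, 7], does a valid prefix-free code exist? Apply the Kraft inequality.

Kraft inequality: Σ 2^(-l_i) ≤ 1 for prefix-free code
Calculating: 2^(-2) + 2^(-1) + 2^(-4) + 2^(-4) + 2^(-7)
= 0.25 + 0.5 + 0.0625 + 0.0625 + 0.0078125
= 0.8828
Since 0.8828 ≤ 1, prefix-free code exists


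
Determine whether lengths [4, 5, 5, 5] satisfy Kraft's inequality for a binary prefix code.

Kraft inequality: Σ 2^(-l_i) ≤ 1 for prefix-free code
Calculating: 2^(-4) + 2^(-5) + 2^(-5) + 2^(-5)
= 0.0625 + 0.03125 + 0.03125 + 0.03125
= 0.1562
Since 0.1562 ≤ 1, prefix-free code exists


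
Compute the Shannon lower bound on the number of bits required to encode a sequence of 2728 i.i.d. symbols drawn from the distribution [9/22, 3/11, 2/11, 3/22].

Entropy H = 1.8779 bits/symbol
Minimum bits = H × n = 1.8779 × 2728
= 5122.88 bits


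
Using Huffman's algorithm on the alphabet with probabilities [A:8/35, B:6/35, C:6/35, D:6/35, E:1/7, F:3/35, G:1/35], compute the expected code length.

Huffman tree construction:
Combine smallest probabilities repeatedly
Resulting codes:
  A: 01 (length 2)
  B: 110 (length 3)
  C: 111 (length 3)
  D: 00 (length 2)
  E: 101 (length 3)
  F: 1001 (length 4)
  G: 1000 (length 4)
Average length = Σ p(s) × length(s) = 2.7143 bits


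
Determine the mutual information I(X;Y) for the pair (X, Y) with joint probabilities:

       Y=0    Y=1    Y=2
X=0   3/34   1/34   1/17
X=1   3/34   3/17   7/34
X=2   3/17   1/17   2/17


H(X) = 1.4837, H(Y) = 1.5682, H(X,Y) = 2.9645
I(X;Y) = H(X) + H(Y) - H(X,Y) = 0.0874 bits


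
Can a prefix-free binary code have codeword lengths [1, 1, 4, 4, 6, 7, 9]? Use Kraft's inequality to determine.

Kraft inequality: Σ 2^(-l_i) ≤ 1 for prefix-free code
Calculating: 2^(-1) + 2^(-1) + 2^(-4) + 2^(-4) + 2^(-6) + 2^(-7) + 2^(-9)
= 0.5 + 0.5 + 0.0625 + 0.0625 + 0.015625 + 0.0078125 + 0.001953125
= 1.1504
Since 1.1504 > 1, prefix-free code does not exist


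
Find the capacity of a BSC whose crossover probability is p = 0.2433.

For BSC with error probability p:
C = 1 - H(p) where H(p) is binary entropy
H(0.2433) = -0.2433 × log₂(0.2433) - 0.7567 × log₂(0.7567)
H(p) = 0.8005
C = 1 - 0.8005 = 0.1995 bits/use


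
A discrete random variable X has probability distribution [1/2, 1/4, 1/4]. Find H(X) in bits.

H(X) = -Σ p(x) log₂ p(x)
  -1/2 × log₂(1/2) = 0.5000
  -1/4 × log₂(1/4) = 0.5000
  -1/4 × log₂(1/4) = 0.5000
H(X) = 1.5000 bits


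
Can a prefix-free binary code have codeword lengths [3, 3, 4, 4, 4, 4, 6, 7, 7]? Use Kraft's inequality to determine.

Kraft inequality: Σ 2^(-l_i) ≤ 1 for prefix-free code
Calculating: 2^(-3) + 2^(-3) + 2^(-4) + 2^(-4) + 2^(-4) + 2^(-4) + 2^(-6) + 2^(-7) + 2^(-7)
= 0.125 + 0.125 + 0.0625 + 0.0625 + 0.0625 + 0.0625 + 0.015625 + 0.0078125 + 0.0078125
= 0.5312
Since 0.5312 ≤ 1, prefix-free code exists


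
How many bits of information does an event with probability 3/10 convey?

Information content I(x) = -log₂(p(x))
I = -log₂(3/10) = -log₂(0.3000)
I = 1.7370 bits


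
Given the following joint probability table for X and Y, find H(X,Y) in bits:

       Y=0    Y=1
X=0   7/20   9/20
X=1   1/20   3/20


H(X,Y) = -Σ p(x,y) log₂ p(x,y)
  p(0,0)=7/20: -0.3500 × log₂(0.3500) = 0.5301
  p(0,1)=9/20: -0.4500 × log₂(0.4500) = 0.5184
  p(1,0)=1/20: -0.0500 × log₂(0.0500) = 0.2161
  p(1,1)=3/20: -0.1500 × log₂(0.1500) = 0.4105
H(X,Y) = 1.6751 bits


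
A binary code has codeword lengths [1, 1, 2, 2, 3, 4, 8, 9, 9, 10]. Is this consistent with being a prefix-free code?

Kraft inequality: Σ 2^(-l_i) ≤ 1 for prefix-free code
Calculating: 2^(-1) + 2^(-1) + 2^(-2) + 2^(-2) + 2^(-3) + 2^(-4) + 2^(-8) + 2^(-9) + 2^(-9) + 2^(-10)
= 0.5 + 0.5 + 0.25 + 0.25 + 0.125 + 0.0625 + 0.00390625 + 0.001953125 + 0.001953125 + 0.0009765625
= 1.6963
Since 1.6963 > 1, prefix-free code does not exist


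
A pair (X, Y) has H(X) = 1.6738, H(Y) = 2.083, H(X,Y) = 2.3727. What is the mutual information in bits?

I(X;Y) = H(X) + H(Y) - H(X,Y)
I(X;Y) = 1.6738 + 2.083 - 2.3727 = 1.3841 bits


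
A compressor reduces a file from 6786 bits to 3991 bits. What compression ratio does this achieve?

Compression ratio = Original / Compressed
= 6786 / 3991 = 1.70:1


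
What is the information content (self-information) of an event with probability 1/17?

Information content I(x) = -log₂(p(x))
I = -log₂(1/17) = -log₂(0.0588)
I = 4.0875 bits


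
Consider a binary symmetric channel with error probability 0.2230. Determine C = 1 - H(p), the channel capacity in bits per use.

For BSC with error probability p:
C = 1 - H(p) where H(p) is binary entropy
H(0.2230) = -0.2230 × log₂(0.2230) - 0.7770 × log₂(0.7770)
H(p) = 0.7656
C = 1 - 0.7656 = 0.2344 bits/use


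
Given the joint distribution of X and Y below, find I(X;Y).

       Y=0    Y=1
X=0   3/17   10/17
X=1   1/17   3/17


H(X) = 0.7871, H(Y) = 0.7871, H(X,Y) = 1.5740
I(X;Y) = H(X) + H(Y) - H(X,Y) = 0.0003 bits


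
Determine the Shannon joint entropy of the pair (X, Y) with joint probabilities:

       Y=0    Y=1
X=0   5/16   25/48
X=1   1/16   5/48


H(X,Y) = -Σ p(x,y) log₂ p(x,y)
  p(0,0)=5/16: -0.3125 × log₂(0.3125) = 0.5244
  p(0,1)=25/48: -0.5208 × log₂(0.5208) = 0.4902
  p(1,0)=1/16: -0.0625 × log₂(0.0625) = 0.2500
  p(1,1)=5/48: -0.1042 × log₂(0.1042) = 0.3399
H(X,Y) = 1.6045 bits


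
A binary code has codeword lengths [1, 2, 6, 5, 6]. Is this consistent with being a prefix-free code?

Kraft inequality: Σ 2^(-l_i) ≤ 1 for prefix-free code
Calculating: 2^(-1) + 2^(-2) + 2^(-6) + 2^(-5) + 2^(-6)
= 0.5 + 0.25 + 0.015625 + 0.03125 + 0.015625
= 0.8125
Since 0.8125 ≤ 1, prefix-free code exists


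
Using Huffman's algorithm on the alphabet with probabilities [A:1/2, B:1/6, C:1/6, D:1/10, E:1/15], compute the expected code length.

Huffman tree construction:
Combine smallest probabilities repeatedly
Resulting codes:
  A: 0 (length 1)
  B: 110 (length 3)
  C: 111 (length 3)
  D: 101 (length 3)
  E: 100 (length 3)
Average length = Σ p(s) × length(s) = 2.0000 bits


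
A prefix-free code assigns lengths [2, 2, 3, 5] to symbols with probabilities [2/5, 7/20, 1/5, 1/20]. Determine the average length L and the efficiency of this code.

Average length L = Σ p_i × l_i = 2.3500 bits
Entropy H = 1.7394 bits
Efficiency η = H/L × 100% = 74.02%


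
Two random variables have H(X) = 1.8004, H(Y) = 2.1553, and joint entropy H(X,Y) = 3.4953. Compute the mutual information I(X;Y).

I(X;Y) = H(X) + H(Y) - H(X,Y)
I(X;Y) = 1.8004 + 2.1553 - 3.4953 = 0.4604 bits


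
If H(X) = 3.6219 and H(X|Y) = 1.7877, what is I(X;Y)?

I(X;Y) = H(X) - H(X|Y)
I(X;Y) = 3.6219 - 1.7877 = 1.8342 bits


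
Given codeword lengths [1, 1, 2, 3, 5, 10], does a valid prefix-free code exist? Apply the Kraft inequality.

Kraft inequality: Σ 2^(-l_i) ≤ 1 for prefix-free code
Calculating: 2^(-1) + 2^(-1) + 2^(-2) + 2^(-3) + 2^(-5) + 2^(-10)
= 0.5 + 0.5 + 0.25 + 0.125 + 0.03125 + 0.0009765625
= 1.4072
Since 1.4072 > 1, prefix-free code does not exist


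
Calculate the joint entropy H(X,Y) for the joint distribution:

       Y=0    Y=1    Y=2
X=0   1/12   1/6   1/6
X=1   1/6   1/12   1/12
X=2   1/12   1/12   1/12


H(X,Y) = -Σ p(x,y) log₂ p(x,y)
  p(0,0)=1/12: -0.0833 × log₂(0.0833) = 0.2987
  p(0,1)=1/6: -0.1667 × log₂(0.1667) = 0.4308
  p(0,2)=1/6: -0.1667 × log₂(0.1667) = 0.4308
  p(1,0)=1/6: -0.1667 × log₂(0.1667) = 0.4308
  p(1,1)=1/12: -0.0833 × log₂(0.0833) = 0.2987
  p(1,2)=1/12: -0.0833 × log₂(0.0833) = 0.2987
  p(2,0)=1/12: -0.0833 × log₂(0.0833) = 0.2987
  p(2,1)=1/12: -0.0833 × log₂(0.0833) = 0.2987
  p(2,2)=1/12: -0.0833 × log₂(0.0833) = 0.2987
H(X,Y) = 3.0850 bits


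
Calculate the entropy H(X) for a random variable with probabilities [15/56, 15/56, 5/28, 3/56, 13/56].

H(X) = -Σ p(x) log₂ p(x)
  -15/56 × log₂(15/56) = 0.5091
  -15/56 × log₂(15/56) = 0.5091
  -5/28 × log₂(5/28) = 0.4438
  -3/56 × log₂(3/56) = 0.2262
  -13/56 × log₂(13/56) = 0.4891
H(X) = 2.1772 bits


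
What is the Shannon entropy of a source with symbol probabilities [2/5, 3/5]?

H(X) = -Σ p(x) log₂ p(x)
  -2/5 × log₂(2/5) = 0.5288
  -3/5 × log₂(3/5) = 0.4422
H(X) = 0.9710 bits


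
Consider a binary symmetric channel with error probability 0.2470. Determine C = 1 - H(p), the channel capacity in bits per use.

For BSC with error probability p:
C = 1 - H(p) where H(p) is binary entropy
H(0.2470) = -0.2470 × log₂(0.2470) - 0.7530 × log₂(0.7530)
H(p) = 0.8065
C = 1 - 0.8065 = 0.1935 bits/use


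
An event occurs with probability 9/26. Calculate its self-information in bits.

Information content I(x) = -log₂(p(x))
I = -log₂(9/26) = -log₂(0.3462)
I = 1.5305 bits


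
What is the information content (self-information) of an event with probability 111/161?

Information content I(x) = -log₂(p(x))
I = -log₂(111/161) = -log₂(0.6894)
I = 0.5365 bits


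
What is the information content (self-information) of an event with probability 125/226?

Information content I(x) = -log₂(p(x))
I = -log₂(125/226) = -log₂(0.5531)
I = 0.8544 bits


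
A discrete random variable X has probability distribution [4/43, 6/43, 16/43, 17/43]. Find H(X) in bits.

H(X) = -Σ p(x) log₂ p(x)
  -4/43 × log₂(4/43) = 0.3187
  -6/43 × log₂(6/43) = 0.3965
  -16/43 × log₂(16/43) = 0.5307
  -17/43 × log₂(17/43) = 0.5293
H(X) = 1.7752 bits


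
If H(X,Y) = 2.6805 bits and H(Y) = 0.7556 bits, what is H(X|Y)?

Chain rule: H(X,Y) = H(X|Y) + H(Y)
H(X|Y) = H(X,Y) - H(Y) = 2.6805 - 0.7556 = 1.9249 bits


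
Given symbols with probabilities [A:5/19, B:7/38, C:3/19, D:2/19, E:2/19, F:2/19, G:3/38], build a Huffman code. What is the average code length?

Huffman tree construction:
Combine smallest probabilities repeatedly
Resulting codes:
  A: 10 (length 2)
  B: 111 (length 3)
  C: 110 (length 3)
  D: 001 (length 3)
  E: 010 (length 3)
  F: 011 (length 3)
  G: 000 (length 3)
Average length = Σ p(s) × length(s) = 2.7368 bits


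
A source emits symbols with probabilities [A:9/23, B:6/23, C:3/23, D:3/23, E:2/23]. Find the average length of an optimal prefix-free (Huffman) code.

Huffman tree construction:
Combine smallest probabilities repeatedly
Resulting codes:
  A: 0 (length 1)
  B: 10 (length 2)
  C: 1111 (length 4)
  D: 110 (length 3)
  E: 1110 (length 4)
Average length = Σ p(s) × length(s) = 2.1739 bits


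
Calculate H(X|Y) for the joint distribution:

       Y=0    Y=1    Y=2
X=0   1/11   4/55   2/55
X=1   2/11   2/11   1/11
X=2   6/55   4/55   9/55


H(X|Y) = Σ_y p(y) H(X|Y=y)
  p(Y=0) = 21/55, H(X|Y=0) = 1.5190
  p(Y=1) = 18/55, H(X|Y=1) = 1.4355
  p(Y=2) = 16/55, H(X|Y=2) = 1.3663
H(X|Y) = 0.3818×1.5190 + 0.3273×1.4355 + 0.2909×1.3663 = 1.4473 bits


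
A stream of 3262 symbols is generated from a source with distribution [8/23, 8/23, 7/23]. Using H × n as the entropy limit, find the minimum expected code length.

Entropy H = 1.5822 bits/symbol
Minimum bits = H × n = 1.5822 × 3262
= 5161.11 bits


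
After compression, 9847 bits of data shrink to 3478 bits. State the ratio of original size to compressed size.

Compression ratio = Original / Compressed
= 9847 / 3478 = 2.83:1


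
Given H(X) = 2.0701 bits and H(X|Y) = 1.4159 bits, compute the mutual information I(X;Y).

I(X;Y) = H(X) - H(X|Y)
I(X;Y) = 2.0701 - 1.4159 = 0.6542 bits


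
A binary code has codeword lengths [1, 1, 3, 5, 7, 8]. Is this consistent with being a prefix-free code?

Kraft inequality: Σ 2^(-l_i) ≤ 1 for prefix-free code
Calculating: 2^(-1) + 2^(-1) + 2^(-3) + 2^(-5) + 2^(-7) + 2^(-8)
= 0.5 + 0.5 + 0.125 + 0.03125 + 0.0078125 + 0.00390625
= 1.1680
Since 1.1680 > 1, prefix-free code does not exist


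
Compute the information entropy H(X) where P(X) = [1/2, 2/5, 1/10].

H(X) = -Σ p(x) log₂ p(x)
  -1/2 × log₂(1/2) = 0.5000
  -2/5 × log₂(2/5) = 0.5288
  -1/10 × log₂(1/10) = 0.3322
H(X) = 1.3610 bits


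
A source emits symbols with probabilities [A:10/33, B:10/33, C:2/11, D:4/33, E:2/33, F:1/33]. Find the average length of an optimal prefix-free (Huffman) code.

Huffman tree construction:
Combine smallest probabilities repeatedly
Resulting codes:
  A: 10 (length 2)
  B: 11 (length 2)
  C: 00 (length 2)
  D: 011 (length 3)
  E: 0101 (length 4)
  F: 0100 (length 4)
Average length = Σ p(s) × length(s) = 2.3030 bits


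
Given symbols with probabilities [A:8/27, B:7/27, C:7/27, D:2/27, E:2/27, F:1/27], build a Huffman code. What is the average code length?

Huffman tree construction:
Combine smallest probabilities repeatedly
Resulting codes:
  A: 11 (length 2)
  B: 01 (length 2)
  C: 10 (length 2)
  D: 0011 (length 4)
  E: 000 (length 3)
  F: 0010 (length 4)
Average length = Σ p(s) × length(s) = 2.2963 bits


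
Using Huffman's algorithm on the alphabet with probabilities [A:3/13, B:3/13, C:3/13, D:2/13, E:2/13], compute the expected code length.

Huffman tree construction:
Combine smallest probabilities repeatedly
Resulting codes:
  A: 00 (length 2)
  B: 01 (length 2)
  C: 10 (length 2)
  D: 110 (length 3)
  E: 111 (length 3)
Average length = Σ p(s) × length(s) = 2.3077 bits


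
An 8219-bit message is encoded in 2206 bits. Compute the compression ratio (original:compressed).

Compression ratio = Original / Compressed
= 8219 / 2206 = 3.73:1


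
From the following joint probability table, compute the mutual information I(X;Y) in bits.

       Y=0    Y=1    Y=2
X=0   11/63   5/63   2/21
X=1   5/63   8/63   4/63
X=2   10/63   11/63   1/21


H(X) = 1.5704, H(Y) = 1.5272, H(X,Y) = 3.0438
I(X;Y) = H(X) + H(Y) - H(X,Y) = 0.0538 bits


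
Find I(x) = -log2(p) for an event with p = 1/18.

Information content I(x) = -log₂(p(x))
I = -log₂(1/18) = -log₂(0.0556)
I = 4.1699 bits


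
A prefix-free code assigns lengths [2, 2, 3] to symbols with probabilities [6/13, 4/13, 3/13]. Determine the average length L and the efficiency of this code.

Average length L = Σ p_i × l_i = 2.2308 bits
Entropy H = 1.5262 bits
Efficiency η = H/L × 100% = 68.42%


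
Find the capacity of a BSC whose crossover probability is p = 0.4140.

For BSC with error probability p:
C = 1 - H(p) where H(p) is binary entropy
H(0.4140) = -0.4140 × log₂(0.4140) - 0.5860 × log₂(0.5860)
H(p) = 0.9786
C = 1 - 0.9786 = 0.0214 bits/use


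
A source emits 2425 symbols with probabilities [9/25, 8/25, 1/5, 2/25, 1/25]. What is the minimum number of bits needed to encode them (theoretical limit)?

Entropy H = 1.9983 bits/symbol
Minimum bits = H × n = 1.9983 × 2425
= 4845.87 bits


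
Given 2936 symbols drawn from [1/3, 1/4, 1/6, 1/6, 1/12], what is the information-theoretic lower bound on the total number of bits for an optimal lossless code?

Entropy H = 2.1887 bits/symbol
Minimum bits = H × n = 2.1887 × 2936
= 6426.09 bits


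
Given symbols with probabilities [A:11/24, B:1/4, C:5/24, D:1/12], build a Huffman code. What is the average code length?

Huffman tree construction:
Combine smallest probabilities repeatedly
Resulting codes:
  A: 0 (length 1)
  B: 10 (length 2)
  C: 111 (length 3)
  D: 110 (length 3)
Average length = Σ p(s) × length(s) = 1.8333 bits


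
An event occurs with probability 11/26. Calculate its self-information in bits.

Information content I(x) = -log₂(p(x))
I = -log₂(11/26) = -log₂(0.4231)
I = 1.2410 bits


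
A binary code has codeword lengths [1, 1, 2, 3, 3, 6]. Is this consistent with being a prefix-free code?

Kraft inequality: Σ 2^(-l_i) ≤ 1 for prefix-free code
Calculating: 2^(-1) + 2^(-1) + 2^(-2) + 2^(-3) + 2^(-3) + 2^(-6)
= 0.5 + 0.5 + 0.25 + 0.125 + 0.125 + 0.015625
= 1.5156
Since 1.5156 > 1, prefix-free code does not exist


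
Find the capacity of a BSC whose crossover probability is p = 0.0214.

For BSC with error probability p:
C = 1 - H(p) where H(p) is binary entropy
H(0.0214) = -0.0214 × log₂(0.0214) - 0.9786 × log₂(0.9786)
H(p) = 0.1492
C = 1 - 0.1492 = 0.8508 bits/use


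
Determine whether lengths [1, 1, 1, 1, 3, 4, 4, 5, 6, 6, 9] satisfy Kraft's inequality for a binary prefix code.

Kraft inequality: Σ 2^(-l_i) ≤ 1 for prefix-free code
Calculating: 2^(-1) + 2^(-1) + 2^(-1) + 2^(-1) + 2^(-3) + 2^(-4) + 2^(-4) + 2^(-5) + 2^(-6) + 2^(-6) + 2^(-9)
= 0.5 + 0.5 + 0.5 + 0.5 + 0.125 + 0.0625 + 0.0625 + 0.03125 + 0.015625 + 0.015625 + 0.001953125
= 2.3145
Since 2.3145 > 1, prefix-free code does not exist
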